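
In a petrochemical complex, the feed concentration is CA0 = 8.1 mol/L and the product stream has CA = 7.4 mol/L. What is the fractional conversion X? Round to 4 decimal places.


X = (CA0 - CA) / CA0
X = (8.1 - 7.4) / 8.1
X = 0.7 / 8.1
X = 0.0864


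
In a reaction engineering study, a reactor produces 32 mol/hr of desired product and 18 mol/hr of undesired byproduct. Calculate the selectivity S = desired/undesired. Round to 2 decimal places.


S = desired product rate / undesired product rate
S = 32 / 18
S = 1.78


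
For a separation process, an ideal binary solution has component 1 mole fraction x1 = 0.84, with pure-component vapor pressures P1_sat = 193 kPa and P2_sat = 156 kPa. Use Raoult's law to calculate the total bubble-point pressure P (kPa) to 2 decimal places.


P = x1*P1_sat + x2*P2_sat
x2 = 1 - x1 = 1 - 0.84 = 0.16
P = 0.84*193 + 0.16*156
P = 162.12 + 24.96
P = 187.08 kPa


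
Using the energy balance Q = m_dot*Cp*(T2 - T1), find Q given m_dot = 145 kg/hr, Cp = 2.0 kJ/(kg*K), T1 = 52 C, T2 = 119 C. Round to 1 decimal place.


Q = m_dot * Cp * (T2 - T1)
Q = 145 * 2.0 * (119 - 52)
Q = 145 * 2.0 * 67
Q = 19430.0 kJ/hr


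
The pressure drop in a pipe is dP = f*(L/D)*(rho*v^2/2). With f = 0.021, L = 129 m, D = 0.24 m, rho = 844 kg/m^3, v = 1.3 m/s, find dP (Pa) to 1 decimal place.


dP = f * (L/D) * (rho*v^2/2)
dP = 0.021 * (129/0.24) * (844*1.3^2/2)
L/D = 537.5
rho*v^2/2 = 844*1.69/2 = 713.18
dP = 0.021 * 537.5 * 713.18
dP = 8050.0 Pa


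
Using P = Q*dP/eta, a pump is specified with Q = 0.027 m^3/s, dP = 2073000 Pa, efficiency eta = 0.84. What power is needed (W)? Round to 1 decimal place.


P = Q * dP / eta
P = 0.027 * 2073000 / 0.84
P = 55971.0 / 0.84
P = 66632.1 W


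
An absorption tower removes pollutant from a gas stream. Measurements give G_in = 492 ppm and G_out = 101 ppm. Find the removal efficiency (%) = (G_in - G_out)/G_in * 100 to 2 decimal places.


Efficiency = (G_in - G_out) / G_in * 100%
Efficiency = (492 - 101) / 492 * 100
Efficiency = 391 / 492 * 100
Efficiency = 79.47%


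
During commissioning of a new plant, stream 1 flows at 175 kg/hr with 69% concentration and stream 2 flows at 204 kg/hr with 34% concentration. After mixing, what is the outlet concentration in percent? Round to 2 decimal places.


Mass balance on solute: F1*x1 + F2*x2 = F3*x3
F3 = F1 + F2 = 175 + 204 = 379 kg/hr
x3 = (F1*x1 + F2*x2)/F3
x3 = (175*0.69 + 204*0.34) / 379
x3 = 50.16%


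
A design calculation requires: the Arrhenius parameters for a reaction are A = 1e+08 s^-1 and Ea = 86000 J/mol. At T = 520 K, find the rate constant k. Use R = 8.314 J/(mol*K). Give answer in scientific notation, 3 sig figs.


k = A * exp(-Ea/(R*T))
k = 1e+08 * exp(-86000 / (8.314 * 520))
k = 1e+08 * exp(-19.892304)
k = 2.30e-01


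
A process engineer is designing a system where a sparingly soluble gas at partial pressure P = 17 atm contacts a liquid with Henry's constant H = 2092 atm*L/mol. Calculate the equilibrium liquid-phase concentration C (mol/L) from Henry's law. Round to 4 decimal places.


C = P / H
C = 17 / 2092
C = 0.0081 mol/L


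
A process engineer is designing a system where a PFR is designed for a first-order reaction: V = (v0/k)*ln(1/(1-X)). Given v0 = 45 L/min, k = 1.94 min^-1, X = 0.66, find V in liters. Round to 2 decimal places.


V = (v0/k) * ln(1/(1-X))
V = (45/1.94) * ln(1/(1-0.66))
V = 23.195876 * ln(2.941176)
V = 23.195876 * 1.07881
V = 25.02 L


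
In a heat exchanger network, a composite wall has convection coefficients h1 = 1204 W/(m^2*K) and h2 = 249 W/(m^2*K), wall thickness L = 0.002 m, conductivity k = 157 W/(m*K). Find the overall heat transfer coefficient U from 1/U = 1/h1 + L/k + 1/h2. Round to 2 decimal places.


1/U = 1/h1 + L/k + 1/h2
1/U = 1/1204 + 0.002/157 + 1/249
1/U = 0.0008305648 + 1.27389e-05 + 0.0040160643
1/U = 0.004859368
U = 205.79 W/(m^2*K)


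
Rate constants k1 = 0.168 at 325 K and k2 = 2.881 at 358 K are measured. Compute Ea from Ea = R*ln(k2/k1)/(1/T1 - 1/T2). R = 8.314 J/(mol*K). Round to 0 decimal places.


Ea = R * ln(k2/k1) / (1/T1 - 1/T2)
ln(k2/k1) = ln(2.881/0.168) = 2.8419288
1/T1 - 1/T2 = 1/325 - 1/358 = 0.000283626988
Ea = 8.314 * 2.8419288 / 0.000283626988
Ea = 83306 J/mol


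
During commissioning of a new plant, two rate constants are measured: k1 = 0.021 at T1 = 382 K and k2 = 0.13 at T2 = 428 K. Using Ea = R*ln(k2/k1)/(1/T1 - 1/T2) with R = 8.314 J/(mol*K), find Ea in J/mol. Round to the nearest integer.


Ea = R * ln(k2/k1) / (1/T1 - 1/T2)
ln(k2/k1) = ln(0.13/0.021) = 1.823012
1/T1 - 1/T2 = 1/382 - 1/428 = 0.000281352449
Ea = 8.314 * 1.823012 / 0.000281352449
Ea = 53870 J/mol


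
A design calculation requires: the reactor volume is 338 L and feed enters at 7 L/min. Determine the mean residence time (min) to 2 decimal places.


tau = V / v0
tau = 338 / 7
tau = 48.29 min


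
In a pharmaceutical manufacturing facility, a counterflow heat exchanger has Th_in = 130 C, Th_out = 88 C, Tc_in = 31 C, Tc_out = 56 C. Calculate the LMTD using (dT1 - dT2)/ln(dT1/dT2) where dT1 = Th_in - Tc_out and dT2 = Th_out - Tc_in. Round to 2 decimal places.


dT1 = Th_in - Tc_out = 130 - 56 = 74
dT2 = Th_out - Tc_in = 88 - 31 = 57
LMTD = (dT1 - dT2) / ln(dT1/dT2)
LMTD = (74 - 57) / ln(74/57)
LMTD = 65.13 K


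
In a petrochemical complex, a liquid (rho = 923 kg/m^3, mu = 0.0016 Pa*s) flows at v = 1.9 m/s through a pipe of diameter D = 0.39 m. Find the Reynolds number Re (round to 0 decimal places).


Re = rho * v * D / mu
Re = 923 * 1.9 * 0.39 / 0.0016
Re = 683.943 / 0.0016
Re = 427464


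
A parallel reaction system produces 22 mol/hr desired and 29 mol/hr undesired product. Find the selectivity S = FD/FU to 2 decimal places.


S = desired product rate / undesired product rate
S = 22 / 29
S = 0.76


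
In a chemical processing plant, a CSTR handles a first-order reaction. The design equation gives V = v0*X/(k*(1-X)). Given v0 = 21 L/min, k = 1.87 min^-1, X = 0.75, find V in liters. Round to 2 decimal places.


V = v0 * X / (k * (1 - X))
V = 21 * 0.75 / (1.87 * (1 - 0.75))
V = 15.75 / (1.87 * 0.25)
V = 15.75 / 0.4675
V = 33.69 L


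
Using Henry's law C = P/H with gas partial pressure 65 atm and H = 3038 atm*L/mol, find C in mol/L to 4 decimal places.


C = P / H
C = 65 / 3038
C = 0.0214 mol/L


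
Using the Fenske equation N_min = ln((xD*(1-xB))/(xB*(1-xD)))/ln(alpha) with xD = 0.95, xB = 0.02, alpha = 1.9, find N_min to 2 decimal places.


N_min = ln((xD*(1-xB))/(xB*(1-xD))) / ln(alpha)
Numerator inside ln: 0.931 / 0.001 = 931.0
ln(931.0) = 6.836259
ln(alpha) = ln(1.9) = 0.641854
N_min = 6.836259 / 0.641854 = 10.65


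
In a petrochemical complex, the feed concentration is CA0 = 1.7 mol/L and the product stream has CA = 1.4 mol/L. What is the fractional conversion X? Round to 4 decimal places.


X = (CA0 - CA) / CA0
X = (1.7 - 1.4) / 1.7
X = 0.3 / 1.7
X = 0.1765


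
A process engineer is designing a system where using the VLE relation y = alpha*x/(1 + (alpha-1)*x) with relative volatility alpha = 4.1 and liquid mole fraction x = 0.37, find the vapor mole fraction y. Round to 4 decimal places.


y = alpha*x / (1 + (alpha-1)*x)
y = 4.1*0.37 / (1 + (4.1-1)*0.37)
y = 1.517 / (1 + 1.147)
y = 1.517 / 2.147
y = 0.7066


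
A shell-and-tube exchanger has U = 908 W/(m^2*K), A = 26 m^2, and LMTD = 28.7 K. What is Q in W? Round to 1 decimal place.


Q = U * A * LMTD
Q = 908 * 26 * 28.7
Q = 677549.6 W


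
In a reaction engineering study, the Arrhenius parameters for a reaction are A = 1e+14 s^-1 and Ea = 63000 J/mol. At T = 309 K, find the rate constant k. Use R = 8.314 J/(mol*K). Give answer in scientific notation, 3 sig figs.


k = A * exp(-Ea/(R*T))
k = 1e+14 * exp(-63000 / (8.314 * 309))
k = 1e+14 * exp(-24.522913)
k = 2.24e+03


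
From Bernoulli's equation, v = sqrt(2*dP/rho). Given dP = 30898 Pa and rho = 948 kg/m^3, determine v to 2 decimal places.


v = sqrt(2*dP/rho)
v = sqrt(2*30898/948)
v = sqrt(65.185654)
v = 8.07 m/s


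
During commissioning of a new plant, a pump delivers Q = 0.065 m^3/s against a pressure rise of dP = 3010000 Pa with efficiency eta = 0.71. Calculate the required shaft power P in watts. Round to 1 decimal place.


P = Q * dP / eta
P = 0.065 * 3010000 / 0.71
P = 195650.0 / 0.71
P = 275563.4 W


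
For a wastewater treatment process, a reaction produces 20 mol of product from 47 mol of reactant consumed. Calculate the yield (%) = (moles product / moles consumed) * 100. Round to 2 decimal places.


Yield = (moles product / moles consumed) * 100%
Yield = (20 / 47) * 100
Yield = 0.4255 * 100
Yield = 42.55%


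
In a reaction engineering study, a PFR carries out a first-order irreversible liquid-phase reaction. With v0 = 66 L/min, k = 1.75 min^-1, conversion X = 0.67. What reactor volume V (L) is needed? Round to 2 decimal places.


V = (v0/k) * ln(1/(1-X))
V = (66/1.75) * ln(1/(1-0.67))
V = 37.714286 * ln(3.030303)
V = 37.714286 * 1.108663
V = 41.81 L


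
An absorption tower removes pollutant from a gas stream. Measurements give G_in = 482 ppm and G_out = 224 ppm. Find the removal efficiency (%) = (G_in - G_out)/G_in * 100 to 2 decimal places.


Efficiency = (G_in - G_out) / G_in * 100%
Efficiency = (482 - 224) / 482 * 100
Efficiency = 258 / 482 * 100
Efficiency = 53.53%


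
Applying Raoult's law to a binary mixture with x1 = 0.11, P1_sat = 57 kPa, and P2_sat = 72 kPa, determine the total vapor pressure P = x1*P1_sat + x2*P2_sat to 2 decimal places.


P = x1*P1_sat + x2*P2_sat
x2 = 1 - x1 = 1 - 0.11 = 0.89
P = 0.11*57 + 0.89*72
P = 6.27 + 64.08
P = 70.35 kPa


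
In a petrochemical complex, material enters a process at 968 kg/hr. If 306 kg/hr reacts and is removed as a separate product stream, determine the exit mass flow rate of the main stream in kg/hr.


Steady-state mass balance on the main outlet: F_out = F_in - F_removed
F_out = 968 - 306
F_out = 662 kg/hr


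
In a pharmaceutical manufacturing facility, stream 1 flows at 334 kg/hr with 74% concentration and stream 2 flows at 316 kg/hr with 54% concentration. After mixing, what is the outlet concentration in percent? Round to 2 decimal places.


Mass balance on solute: F1*x1 + F2*x2 = F3*x3
F3 = F1 + F2 = 334 + 316 = 650 kg/hr
x3 = (F1*x1 + F2*x2)/F3
x3 = (334*0.74 + 316*0.54) / 650
x3 = 64.28%


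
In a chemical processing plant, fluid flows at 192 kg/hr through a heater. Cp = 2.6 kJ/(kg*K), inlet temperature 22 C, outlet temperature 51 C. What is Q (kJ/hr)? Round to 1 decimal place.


Q = m_dot * Cp * (T2 - T1)
Q = 192 * 2.6 * (51 - 22)
Q = 192 * 2.6 * 29
Q = 14476.8 kJ/hr


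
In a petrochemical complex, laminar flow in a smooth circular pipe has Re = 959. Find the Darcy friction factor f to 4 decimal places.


f = 64 / Re
f = 64 / 959
f = 0.0667


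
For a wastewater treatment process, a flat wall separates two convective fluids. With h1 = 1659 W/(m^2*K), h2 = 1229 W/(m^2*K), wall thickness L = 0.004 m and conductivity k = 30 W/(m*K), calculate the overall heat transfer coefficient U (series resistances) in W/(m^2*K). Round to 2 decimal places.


1/U = 1/h1 + L/k + 1/h2
1/U = 1/1659 + 0.004/30 + 1/1229
1/U = 0.0006027728 + 0.0001333333 + 0.0008136697
1/U = 0.0015497758
U = 645.25 W/(m^2*K)


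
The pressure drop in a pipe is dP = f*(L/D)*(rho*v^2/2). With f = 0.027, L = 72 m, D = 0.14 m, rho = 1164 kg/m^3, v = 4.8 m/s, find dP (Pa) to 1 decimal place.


dP = f * (L/D) * (rho*v^2/2)
dP = 0.027 * (72/0.14) * (1164*4.8^2/2)
L/D = 514.28571429
rho*v^2/2 = 1164*23.04/2 = 13409.28
dP = 0.027 * 514.28571429 * 13409.28
dP = 186197.4 Pa


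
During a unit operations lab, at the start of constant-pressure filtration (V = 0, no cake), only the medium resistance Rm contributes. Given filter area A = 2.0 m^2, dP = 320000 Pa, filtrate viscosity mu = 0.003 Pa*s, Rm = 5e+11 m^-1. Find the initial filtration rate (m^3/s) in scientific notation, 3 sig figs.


rate = A * dP / (mu * Rm)
rate = 2.0 * 320000 / (0.003 * 5e+11)
rate = 640000.0 / 1.500e+09
rate = 4.27e-04 m^3/s


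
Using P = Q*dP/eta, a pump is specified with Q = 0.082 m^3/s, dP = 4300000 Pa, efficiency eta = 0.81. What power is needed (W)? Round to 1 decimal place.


P = Q * dP / eta
P = 0.082 * 4300000 / 0.81
P = 352600.0 / 0.81
P = 435308.6 W


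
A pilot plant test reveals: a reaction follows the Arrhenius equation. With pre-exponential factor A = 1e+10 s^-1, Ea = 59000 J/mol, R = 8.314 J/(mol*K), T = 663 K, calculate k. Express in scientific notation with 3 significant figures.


k = A * exp(-Ea/(R*T))
k = 1e+10 * exp(-59000 / (8.314 * 663))
k = 1e+10 * exp(-10.703565)
k = 2.25e+05


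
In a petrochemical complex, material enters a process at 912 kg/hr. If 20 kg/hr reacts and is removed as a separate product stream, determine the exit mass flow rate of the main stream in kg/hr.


Steady-state mass balance on the main outlet: F_out = F_in - F_removed
F_out = 912 - 20
F_out = 892 kg/hr


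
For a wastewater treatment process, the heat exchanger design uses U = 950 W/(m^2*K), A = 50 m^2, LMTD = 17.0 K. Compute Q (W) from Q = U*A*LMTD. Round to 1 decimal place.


Q = U * A * LMTD
Q = 950 * 50 * 17.0
Q = 807500.0 W


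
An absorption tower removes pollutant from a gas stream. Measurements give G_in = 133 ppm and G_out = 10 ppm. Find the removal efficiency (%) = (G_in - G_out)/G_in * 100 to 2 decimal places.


Efficiency = (G_in - G_out) / G_in * 100%
Efficiency = (133 - 10) / 133 * 100
Efficiency = 123 / 133 * 100
Efficiency = 92.48%


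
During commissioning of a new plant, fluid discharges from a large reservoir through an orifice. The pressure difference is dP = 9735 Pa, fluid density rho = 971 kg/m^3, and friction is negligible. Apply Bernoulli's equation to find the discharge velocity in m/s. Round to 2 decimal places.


v = sqrt(2*dP/rho)
v = sqrt(2*9735/971)
v = sqrt(20.051493)
v = 4.48 m/s


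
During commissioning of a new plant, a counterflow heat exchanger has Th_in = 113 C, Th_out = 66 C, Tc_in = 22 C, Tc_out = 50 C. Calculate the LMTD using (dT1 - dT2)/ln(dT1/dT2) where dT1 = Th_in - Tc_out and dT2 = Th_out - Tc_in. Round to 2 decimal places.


dT1 = Th_in - Tc_out = 113 - 50 = 63
dT2 = Th_out - Tc_in = 66 - 22 = 44
LMTD = (dT1 - dT2) / ln(dT1/dT2)
LMTD = (63 - 44) / ln(63/44)
LMTD = 52.93 K


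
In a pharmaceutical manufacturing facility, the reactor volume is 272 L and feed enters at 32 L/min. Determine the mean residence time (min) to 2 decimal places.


tau = V / v0
tau = 272 / 32
tau = 8.50 min


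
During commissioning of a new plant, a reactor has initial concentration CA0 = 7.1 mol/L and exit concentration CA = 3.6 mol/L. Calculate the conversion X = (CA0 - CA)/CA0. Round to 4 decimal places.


X = (CA0 - CA) / CA0
X = (7.1 - 3.6) / 7.1
X = 3.5 / 7.1
X = 0.4930


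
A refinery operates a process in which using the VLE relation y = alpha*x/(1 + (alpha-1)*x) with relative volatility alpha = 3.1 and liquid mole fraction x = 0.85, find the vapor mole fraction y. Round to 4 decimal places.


y = alpha*x / (1 + (alpha-1)*x)
y = 3.1*0.85 / (1 + (3.1-1)*0.85)
y = 2.635 / (1 + 1.785)
y = 2.635 / 2.785
y = 0.9461


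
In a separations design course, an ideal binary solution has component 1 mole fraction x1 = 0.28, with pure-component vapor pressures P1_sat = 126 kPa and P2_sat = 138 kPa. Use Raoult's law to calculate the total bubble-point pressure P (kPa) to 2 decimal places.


P = x1*P1_sat + x2*P2_sat
x2 = 1 - x1 = 1 - 0.28 = 0.72
P = 0.28*126 + 0.72*138
P = 35.28 + 99.36
P = 134.64 kPa


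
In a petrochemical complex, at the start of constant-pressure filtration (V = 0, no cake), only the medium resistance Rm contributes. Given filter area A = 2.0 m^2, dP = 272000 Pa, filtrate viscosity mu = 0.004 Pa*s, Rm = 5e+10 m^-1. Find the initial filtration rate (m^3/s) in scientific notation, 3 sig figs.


rate = A * dP / (mu * Rm)
rate = 2.0 * 272000 / (0.004 * 5e+10)
rate = 544000.0 / 2.000e+08
rate = 2.72e-03 m^3/s


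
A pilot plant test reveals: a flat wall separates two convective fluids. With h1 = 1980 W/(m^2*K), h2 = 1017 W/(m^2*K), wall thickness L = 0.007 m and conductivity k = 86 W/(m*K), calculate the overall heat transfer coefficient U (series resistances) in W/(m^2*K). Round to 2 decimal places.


1/U = 1/h1 + L/k + 1/h2
1/U = 1/1980 + 0.007/86 + 1/1017
1/U = 0.0005050505 + 8.13953e-05 + 0.0009832842
1/U = 0.00156973
U = 637.05 W/(m^2*K)


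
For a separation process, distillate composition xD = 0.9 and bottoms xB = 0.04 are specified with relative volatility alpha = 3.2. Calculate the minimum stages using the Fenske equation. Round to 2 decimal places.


N_min = ln((xD*(1-xB))/(xB*(1-xD))) / ln(alpha)
Numerator inside ln: 0.864 / 0.004 = 216.0
ln(216.0) = 5.375278
ln(alpha) = ln(3.2) = 1.163151
N_min = 5.375278 / 1.163151 = 4.62


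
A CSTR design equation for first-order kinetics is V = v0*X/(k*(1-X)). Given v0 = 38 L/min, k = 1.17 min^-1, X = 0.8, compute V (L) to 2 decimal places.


V = v0 * X / (k * (1 - X))
V = 38 * 0.8 / (1.17 * (1 - 0.8))
V = 30.4 / (1.17 * 0.2)
V = 30.4 / 0.234
V = 129.91 L


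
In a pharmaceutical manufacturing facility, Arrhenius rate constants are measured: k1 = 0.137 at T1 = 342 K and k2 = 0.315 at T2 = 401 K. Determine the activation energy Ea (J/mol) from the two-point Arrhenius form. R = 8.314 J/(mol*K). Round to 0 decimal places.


Ea = R * ln(k2/k1) / (1/T1 - 1/T2)
ln(k2/k1) = ln(0.315/0.137) = 0.8325917
1/T1 - 1/T2 = 1/342 - 1/401 = 0.000430211022
Ea = 8.314 * 0.8325917 / 0.000430211022
Ea = 16090 J/mol


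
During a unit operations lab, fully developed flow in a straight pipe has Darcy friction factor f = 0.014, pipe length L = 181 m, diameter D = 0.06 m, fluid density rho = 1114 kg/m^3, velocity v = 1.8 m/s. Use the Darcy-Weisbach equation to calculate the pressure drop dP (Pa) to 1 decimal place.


dP = f * (L/D) * (rho*v^2/2)
dP = 0.014 * (181/0.06) * (1114*1.8^2/2)
L/D = 3016.66666667
rho*v^2/2 = 1114*3.24/2 = 1804.68
dP = 0.014 * 3016.66666667 * 1804.68
dP = 76217.7 Pa


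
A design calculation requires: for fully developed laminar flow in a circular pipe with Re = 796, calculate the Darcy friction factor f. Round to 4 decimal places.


f = 64 / Re
f = 64 / 796
f = 0.0804


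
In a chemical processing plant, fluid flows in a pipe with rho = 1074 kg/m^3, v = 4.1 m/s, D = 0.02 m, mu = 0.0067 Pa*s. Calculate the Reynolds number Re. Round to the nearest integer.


Re = rho * v * D / mu
Re = 1074 * 4.1 * 0.02 / 0.0067
Re = 88.068 / 0.0067
Re = 13144


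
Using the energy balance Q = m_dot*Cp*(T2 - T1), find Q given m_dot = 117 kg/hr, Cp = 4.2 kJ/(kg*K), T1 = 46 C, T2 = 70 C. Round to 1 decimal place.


Q = m_dot * Cp * (T2 - T1)
Q = 117 * 4.2 * (70 - 46)
Q = 117 * 4.2 * 24
Q = 11793.6 kJ/hr


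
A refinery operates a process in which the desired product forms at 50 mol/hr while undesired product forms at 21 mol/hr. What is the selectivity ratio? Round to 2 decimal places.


S = desired product rate / undesired product rate
S = 50 / 21
S = 2.38


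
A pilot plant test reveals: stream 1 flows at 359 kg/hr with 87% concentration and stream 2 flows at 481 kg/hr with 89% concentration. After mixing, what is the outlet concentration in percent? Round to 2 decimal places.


Mass balance on solute: F1*x1 + F2*x2 = F3*x3
F3 = F1 + F2 = 359 + 481 = 840 kg/hr
x3 = (F1*x1 + F2*x2)/F3
x3 = (359*0.87 + 481*0.89) / 840
x3 = 88.15%


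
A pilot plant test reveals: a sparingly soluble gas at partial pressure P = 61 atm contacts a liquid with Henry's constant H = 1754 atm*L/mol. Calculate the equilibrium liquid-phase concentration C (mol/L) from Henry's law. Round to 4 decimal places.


C = P / H
C = 61 / 1754
C = 0.0348 mol/L


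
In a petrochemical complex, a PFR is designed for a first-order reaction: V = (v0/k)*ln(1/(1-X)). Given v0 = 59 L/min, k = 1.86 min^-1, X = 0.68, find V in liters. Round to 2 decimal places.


V = (v0/k) * ln(1/(1-X))
V = (59/1.86) * ln(1/(1-0.68))
V = 31.72043 * ln(3.125)
V = 31.72043 * 1.139434
V = 36.14 L


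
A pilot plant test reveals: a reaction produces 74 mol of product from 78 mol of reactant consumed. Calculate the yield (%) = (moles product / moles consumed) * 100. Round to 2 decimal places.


Yield = (moles product / moles consumed) * 100%
Yield = (74 / 78) * 100
Yield = 0.9487 * 100
Yield = 94.87%


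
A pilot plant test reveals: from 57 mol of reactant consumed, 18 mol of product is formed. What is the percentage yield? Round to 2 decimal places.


Yield = (moles product / moles consumed) * 100%
Yield = (18 / 57) * 100
Yield = 0.3158 * 100
Yield = 31.58%


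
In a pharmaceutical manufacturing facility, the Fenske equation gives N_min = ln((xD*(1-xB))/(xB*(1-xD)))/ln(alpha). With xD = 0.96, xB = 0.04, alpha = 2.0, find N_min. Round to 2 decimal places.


N_min = ln((xD*(1-xB))/(xB*(1-xD))) / ln(alpha)
Numerator inside ln: 0.9216 / 0.0016 = 576.0
ln(576.0) = 6.356108
ln(alpha) = ln(2.0) = 0.693147
N_min = 6.356108 / 0.693147 = 9.17


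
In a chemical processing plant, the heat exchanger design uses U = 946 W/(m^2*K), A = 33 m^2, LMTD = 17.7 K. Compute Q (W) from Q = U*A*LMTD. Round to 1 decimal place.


Q = U * A * LMTD
Q = 946 * 33 * 17.7
Q = 552558.6 W


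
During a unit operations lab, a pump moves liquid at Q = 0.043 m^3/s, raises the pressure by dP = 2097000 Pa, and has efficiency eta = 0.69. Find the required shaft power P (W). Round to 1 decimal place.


P = Q * dP / eta
P = 0.043 * 2097000 / 0.69
P = 90171.0 / 0.69
P = 130682.6 W


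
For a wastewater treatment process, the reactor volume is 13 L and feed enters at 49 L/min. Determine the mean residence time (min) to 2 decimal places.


tau = V / v0
tau = 13 / 49
tau = 0.27 min


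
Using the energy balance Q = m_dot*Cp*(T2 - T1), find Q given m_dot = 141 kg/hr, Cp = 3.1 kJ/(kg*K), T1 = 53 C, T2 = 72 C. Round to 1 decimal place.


Q = m_dot * Cp * (T2 - T1)
Q = 141 * 3.1 * (72 - 53)
Q = 141 * 3.1 * 19
Q = 8304.9 kJ/hr


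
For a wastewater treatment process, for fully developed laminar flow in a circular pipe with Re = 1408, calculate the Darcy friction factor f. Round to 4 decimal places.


f = 64 / Re
f = 64 / 1408
f = 0.0455


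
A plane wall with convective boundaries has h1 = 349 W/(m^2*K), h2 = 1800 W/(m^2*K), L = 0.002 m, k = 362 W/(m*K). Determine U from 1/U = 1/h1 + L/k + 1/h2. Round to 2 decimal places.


1/U = 1/h1 + L/k + 1/h2
1/U = 1/349 + 0.002/362 + 1/1800
1/U = 0.0028653295 + 5.5249e-06 + 0.0005555556
1/U = 0.00342641
U = 291.85 W/(m^2*K)


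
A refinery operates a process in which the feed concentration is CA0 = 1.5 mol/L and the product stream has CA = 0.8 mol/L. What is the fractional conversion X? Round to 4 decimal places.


X = (CA0 - CA) / CA0
X = (1.5 - 0.8) / 1.5
X = 0.7 / 1.5
X = 0.4667


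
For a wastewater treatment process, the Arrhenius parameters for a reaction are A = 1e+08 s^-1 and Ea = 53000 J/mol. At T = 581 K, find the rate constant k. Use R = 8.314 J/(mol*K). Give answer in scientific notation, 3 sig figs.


k = A * exp(-Ea/(R*T))
k = 1e+08 * exp(-53000 / (8.314 * 581))
k = 1e+08 * exp(-10.972099)
k = 1.72e+03


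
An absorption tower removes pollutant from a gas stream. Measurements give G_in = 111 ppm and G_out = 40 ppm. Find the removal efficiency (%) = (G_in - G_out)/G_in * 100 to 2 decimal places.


Efficiency = (G_in - G_out) / G_in * 100%
Efficiency = (111 - 40) / 111 * 100
Efficiency = 71 / 111 * 100
Efficiency = 63.96%


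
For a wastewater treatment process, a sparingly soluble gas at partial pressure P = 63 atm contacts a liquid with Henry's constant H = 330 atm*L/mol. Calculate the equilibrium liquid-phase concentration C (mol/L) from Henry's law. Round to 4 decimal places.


C = P / H
C = 63 / 330
C = 0.1909 mol/L


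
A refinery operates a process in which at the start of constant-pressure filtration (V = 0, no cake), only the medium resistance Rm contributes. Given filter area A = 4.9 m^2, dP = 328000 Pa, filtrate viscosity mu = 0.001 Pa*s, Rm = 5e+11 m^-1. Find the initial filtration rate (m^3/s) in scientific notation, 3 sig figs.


rate = A * dP / (mu * Rm)
rate = 4.9 * 328000 / (0.001 * 5e+11)
rate = 1607200.0 / 5.000e+08
rate = 3.21e-03 m^3/s


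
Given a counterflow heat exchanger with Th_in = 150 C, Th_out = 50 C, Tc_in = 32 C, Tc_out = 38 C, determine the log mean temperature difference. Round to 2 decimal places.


dT1 = Th_in - Tc_out = 150 - 38 = 112
dT2 = Th_out - Tc_in = 50 - 32 = 18
LMTD = (dT1 - dT2) / ln(dT1/dT2)
LMTD = (112 - 18) / ln(112/18)
LMTD = 51.42 K


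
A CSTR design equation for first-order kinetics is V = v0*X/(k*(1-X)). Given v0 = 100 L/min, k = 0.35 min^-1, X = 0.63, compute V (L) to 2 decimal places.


V = v0 * X / (k * (1 - X))
V = 100 * 0.63 / (0.35 * (1 - 0.63))
V = 63.0 / (0.35 * 0.37)
V = 63.0 / 0.1295
V = 486.49 L


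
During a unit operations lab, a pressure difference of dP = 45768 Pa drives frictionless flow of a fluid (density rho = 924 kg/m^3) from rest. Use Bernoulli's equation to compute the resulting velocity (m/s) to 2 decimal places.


v = sqrt(2*dP/rho)
v = sqrt(2*45768/924)
v = sqrt(99.064935)
v = 9.95 m/s


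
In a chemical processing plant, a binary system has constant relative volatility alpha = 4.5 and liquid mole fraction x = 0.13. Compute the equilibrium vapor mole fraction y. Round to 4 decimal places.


y = alpha*x / (1 + (alpha-1)*x)
y = 4.5*0.13 / (1 + (4.5-1)*0.13)
y = 0.585 / (1 + 0.455)
y = 0.585 / 1.455
y = 0.4021


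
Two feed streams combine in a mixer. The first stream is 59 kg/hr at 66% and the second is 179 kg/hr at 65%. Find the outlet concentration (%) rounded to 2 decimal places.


Mass balance on solute: F1*x1 + F2*x2 = F3*x3
F3 = F1 + F2 = 59 + 179 = 238 kg/hr
x3 = (F1*x1 + F2*x2)/F3
x3 = (59*0.66 + 179*0.65) / 238
x3 = 65.25%


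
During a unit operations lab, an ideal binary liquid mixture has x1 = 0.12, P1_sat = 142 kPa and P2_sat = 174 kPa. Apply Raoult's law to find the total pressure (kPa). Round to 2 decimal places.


P = x1*P1_sat + x2*P2_sat
x2 = 1 - x1 = 1 - 0.12 = 0.88
P = 0.12*142 + 0.88*174
P = 17.04 + 153.12
P = 170.16 kPa


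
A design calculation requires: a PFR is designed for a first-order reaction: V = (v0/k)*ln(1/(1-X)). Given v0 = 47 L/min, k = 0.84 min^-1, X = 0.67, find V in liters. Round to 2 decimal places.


V = (v0/k) * ln(1/(1-X))
V = (47/0.84) * ln(1/(1-0.67))
V = 55.952381 * ln(3.030303)
V = 55.952381 * 1.108663
V = 62.03 L


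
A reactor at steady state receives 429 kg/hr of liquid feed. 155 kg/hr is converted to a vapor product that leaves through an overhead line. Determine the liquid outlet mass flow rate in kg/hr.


Steady-state mass balance on the main outlet: F_out = F_in - F_removed
F_out = 429 - 155
F_out = 274 kg/hr


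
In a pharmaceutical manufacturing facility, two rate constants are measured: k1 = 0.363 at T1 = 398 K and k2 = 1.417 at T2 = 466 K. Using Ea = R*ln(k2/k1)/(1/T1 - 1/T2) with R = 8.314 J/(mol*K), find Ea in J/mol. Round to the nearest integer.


Ea = R * ln(k2/k1) / (1/T1 - 1/T2)
ln(k2/k1) = ln(1.417/0.363) = 1.3618944
1/T1 - 1/T2 = 1/398 - 1/466 = 0.000366640067
Ea = 8.314 * 1.3618944 / 0.000366640067
Ea = 30883 J/mol


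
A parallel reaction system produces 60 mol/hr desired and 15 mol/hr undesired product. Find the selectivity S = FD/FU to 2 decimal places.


S = desired product rate / undesired product rate
S = 60 / 15
S = 4.00


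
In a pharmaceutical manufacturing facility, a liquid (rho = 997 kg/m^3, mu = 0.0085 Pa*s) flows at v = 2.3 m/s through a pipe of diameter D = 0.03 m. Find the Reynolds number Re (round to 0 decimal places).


Re = rho * v * D / mu
Re = 997 * 2.3 * 0.03 / 0.0085
Re = 68.793 / 0.0085
Re = 8093


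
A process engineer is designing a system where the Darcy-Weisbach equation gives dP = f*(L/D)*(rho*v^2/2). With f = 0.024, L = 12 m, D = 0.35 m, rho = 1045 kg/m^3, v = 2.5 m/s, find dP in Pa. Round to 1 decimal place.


dP = f * (L/D) * (rho*v^2/2)
dP = 0.024 * (12/0.35) * (1045*2.5^2/2)
L/D = 34.28571429
rho*v^2/2 = 1045*6.25/2 = 3265.625
dP = 0.024 * 34.28571429 * 3265.625
dP = 2687.1 Pa


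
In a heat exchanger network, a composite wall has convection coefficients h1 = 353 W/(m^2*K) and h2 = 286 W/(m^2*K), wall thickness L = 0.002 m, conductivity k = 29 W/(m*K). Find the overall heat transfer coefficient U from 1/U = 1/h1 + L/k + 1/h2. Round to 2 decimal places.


1/U = 1/h1 + L/k + 1/h2
1/U = 1/353 + 0.002/29 + 1/286
1/U = 0.0028328612 + 6.89655e-05 + 0.0034965035
1/U = 0.0063983302
U = 156.29 W/(m^2*K)


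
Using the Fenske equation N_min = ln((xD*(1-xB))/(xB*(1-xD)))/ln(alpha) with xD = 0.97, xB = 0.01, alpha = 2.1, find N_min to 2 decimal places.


N_min = ln((xD*(1-xB))/(xB*(1-xD))) / ln(alpha)
Numerator inside ln: 0.9603 / 0.0003 = 3201.0
ln(3201.0) = 8.071219
ln(alpha) = ln(2.1) = 0.741937
N_min = 8.071219 / 0.741937 = 10.88


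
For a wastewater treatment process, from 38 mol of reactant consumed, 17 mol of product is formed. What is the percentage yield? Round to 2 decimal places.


Yield = (moles product / moles consumed) * 100%
Yield = (17 / 38) * 100
Yield = 0.4474 * 100
Yield = 44.74%


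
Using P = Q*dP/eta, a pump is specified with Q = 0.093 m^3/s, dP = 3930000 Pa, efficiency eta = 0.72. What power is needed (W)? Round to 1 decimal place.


P = Q * dP / eta
P = 0.093 * 3930000 / 0.72
P = 365490.0 / 0.72
P = 507625.0 W


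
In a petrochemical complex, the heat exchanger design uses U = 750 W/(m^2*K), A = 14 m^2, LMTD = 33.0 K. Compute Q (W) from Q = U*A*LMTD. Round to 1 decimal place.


Q = U * A * LMTD
Q = 750 * 14 * 33.0
Q = 346500.0 W


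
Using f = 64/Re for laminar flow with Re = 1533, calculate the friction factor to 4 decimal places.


f = 64 / Re
f = 64 / 1533
f = 0.0417


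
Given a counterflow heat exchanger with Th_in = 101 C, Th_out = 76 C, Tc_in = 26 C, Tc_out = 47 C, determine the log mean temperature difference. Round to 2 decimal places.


dT1 = Th_in - Tc_out = 101 - 47 = 54
dT2 = Th_out - Tc_in = 76 - 26 = 50
LMTD = (dT1 - dT2) / ln(dT1/dT2)
LMTD = (54 - 50) / ln(54/50)
LMTD = 51.97 K


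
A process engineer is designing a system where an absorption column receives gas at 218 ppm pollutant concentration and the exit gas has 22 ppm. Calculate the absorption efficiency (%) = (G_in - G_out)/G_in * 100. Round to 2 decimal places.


Efficiency = (G_in - G_out) / G_in * 100%
Efficiency = (218 - 22) / 218 * 100
Efficiency = 196 / 218 * 100
Efficiency = 89.91%


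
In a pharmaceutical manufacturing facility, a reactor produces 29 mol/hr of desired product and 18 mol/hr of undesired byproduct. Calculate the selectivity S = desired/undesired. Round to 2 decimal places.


S = desired product rate / undesired product rate
S = 29 / 18
S = 1.61


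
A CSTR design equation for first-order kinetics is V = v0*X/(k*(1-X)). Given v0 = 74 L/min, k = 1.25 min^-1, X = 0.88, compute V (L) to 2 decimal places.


V = v0 * X / (k * (1 - X))
V = 74 * 0.88 / (1.25 * (1 - 0.88))
V = 65.12 / (1.25 * 0.12)
V = 65.12 / 0.15
V = 434.13 L


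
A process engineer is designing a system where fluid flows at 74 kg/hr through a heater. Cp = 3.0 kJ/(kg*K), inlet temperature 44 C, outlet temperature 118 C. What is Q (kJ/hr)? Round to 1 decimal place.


Q = m_dot * Cp * (T2 - T1)
Q = 74 * 3.0 * (118 - 44)
Q = 74 * 3.0 * 74
Q = 16428.0 kJ/hr


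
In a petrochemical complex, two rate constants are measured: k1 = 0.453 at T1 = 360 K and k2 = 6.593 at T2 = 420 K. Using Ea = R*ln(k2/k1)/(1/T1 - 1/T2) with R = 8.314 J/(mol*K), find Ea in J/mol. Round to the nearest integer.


Ea = R * ln(k2/k1) / (1/T1 - 1/T2)
ln(k2/k1) = ln(6.593/0.453) = 2.6778716
1/T1 - 1/T2 = 1/360 - 1/420 = 0.000396825397
Ea = 8.314 * 2.6778716 / 0.000396825397
Ea = 56105 J/mol


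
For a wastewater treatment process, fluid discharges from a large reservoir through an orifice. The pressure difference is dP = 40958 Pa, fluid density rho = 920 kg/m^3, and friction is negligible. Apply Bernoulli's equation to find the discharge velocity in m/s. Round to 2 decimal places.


v = sqrt(2*dP/rho)
v = sqrt(2*40958/920)
v = sqrt(89.03913)
v = 9.44 m/s


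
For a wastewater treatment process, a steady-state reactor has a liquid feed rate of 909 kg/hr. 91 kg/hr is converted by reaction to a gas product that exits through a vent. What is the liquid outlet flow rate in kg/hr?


Steady-state mass balance on the main outlet: F_out = F_in - F_removed
F_out = 909 - 91
F_out = 818 kg/hr


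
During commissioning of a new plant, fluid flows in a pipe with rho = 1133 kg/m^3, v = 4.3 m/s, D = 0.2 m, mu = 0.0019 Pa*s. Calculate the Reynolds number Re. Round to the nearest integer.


Re = rho * v * D / mu
Re = 1133 * 4.3 * 0.2 / 0.0019
Re = 974.38 / 0.0019
Re = 512832


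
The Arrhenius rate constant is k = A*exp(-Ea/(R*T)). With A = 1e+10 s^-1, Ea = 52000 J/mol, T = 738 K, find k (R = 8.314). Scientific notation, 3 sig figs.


k = A * exp(-Ea/(R*T))
k = 1e+10 * exp(-52000 / (8.314 * 738))
k = 1e+10 * exp(-8.474946)
k = 2.09e+06


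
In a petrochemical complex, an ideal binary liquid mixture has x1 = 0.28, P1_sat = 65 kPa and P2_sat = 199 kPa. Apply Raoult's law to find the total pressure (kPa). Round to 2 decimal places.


P = x1*P1_sat + x2*P2_sat
x2 = 1 - x1 = 1 - 0.28 = 0.72
P = 0.28*65 + 0.72*199
P = 18.2 + 143.28
P = 161.48 kPa


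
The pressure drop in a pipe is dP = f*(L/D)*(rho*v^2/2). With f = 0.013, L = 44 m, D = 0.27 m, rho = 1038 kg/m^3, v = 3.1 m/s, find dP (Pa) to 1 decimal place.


dP = f * (L/D) * (rho*v^2/2)
dP = 0.013 * (44/0.27) * (1038*3.1^2/2)
L/D = 162.96296296
rho*v^2/2 = 1038*9.61/2 = 4987.59
dP = 0.013 * 162.96296296 * 4987.59
dP = 10566.3 Pa


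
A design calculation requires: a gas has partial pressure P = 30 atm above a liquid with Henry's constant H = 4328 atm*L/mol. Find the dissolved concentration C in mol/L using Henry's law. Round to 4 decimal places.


C = P / H
C = 30 / 4328
C = 0.0069 mol/L


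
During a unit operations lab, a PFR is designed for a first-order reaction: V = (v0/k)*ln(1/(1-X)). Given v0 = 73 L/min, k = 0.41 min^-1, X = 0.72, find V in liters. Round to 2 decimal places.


V = (v0/k) * ln(1/(1-X))
V = (73/0.41) * ln(1/(1-0.72))
V = 178.04878 * ln(3.571429)
V = 178.04878 * 1.272966
V = 226.65 L


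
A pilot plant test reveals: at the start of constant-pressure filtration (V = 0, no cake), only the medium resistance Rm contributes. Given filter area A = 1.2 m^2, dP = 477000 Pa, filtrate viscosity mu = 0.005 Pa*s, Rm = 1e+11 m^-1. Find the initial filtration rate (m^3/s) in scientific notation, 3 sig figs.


rate = A * dP / (mu * Rm)
rate = 1.2 * 477000 / (0.005 * 1e+11)
rate = 572400.0 / 5.000e+08
rate = 1.14e-03 m^3/s


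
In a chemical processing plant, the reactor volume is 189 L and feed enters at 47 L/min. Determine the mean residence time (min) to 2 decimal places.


tau = V / v0
tau = 189 / 47
tau = 4.02 min


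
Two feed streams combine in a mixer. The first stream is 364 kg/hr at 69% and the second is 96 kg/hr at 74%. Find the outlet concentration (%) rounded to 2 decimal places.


Mass balance on solute: F1*x1 + F2*x2 = F3*x3
F3 = F1 + F2 = 364 + 96 = 460 kg/hr
x3 = (F1*x1 + F2*x2)/F3
x3 = (364*0.69 + 96*0.74) / 460
x3 = 70.04%


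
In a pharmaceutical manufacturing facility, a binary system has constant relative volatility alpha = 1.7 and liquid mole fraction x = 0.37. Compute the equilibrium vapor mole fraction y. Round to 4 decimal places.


y = alpha*x / (1 + (alpha-1)*x)
y = 1.7*0.37 / (1 + (1.7-1)*0.37)
y = 0.629 / (1 + 0.259)
y = 0.629 / 1.259
y = 0.4996


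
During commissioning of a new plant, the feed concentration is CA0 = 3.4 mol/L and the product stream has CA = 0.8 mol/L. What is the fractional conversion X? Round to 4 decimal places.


X = (CA0 - CA) / CA0
X = (3.4 - 0.8) / 3.4
X = 2.6 / 3.4
X = 0.7647


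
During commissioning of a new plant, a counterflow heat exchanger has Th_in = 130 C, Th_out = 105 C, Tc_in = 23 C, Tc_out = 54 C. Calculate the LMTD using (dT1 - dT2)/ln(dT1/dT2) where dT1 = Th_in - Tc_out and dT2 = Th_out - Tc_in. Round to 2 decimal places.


dT1 = Th_in - Tc_out = 130 - 54 = 76
dT2 = Th_out - Tc_in = 105 - 23 = 82
LMTD = (dT1 - dT2) / ln(dT1/dT2)
LMTD = (76 - 82) / ln(76/82)
LMTD = 78.96 K


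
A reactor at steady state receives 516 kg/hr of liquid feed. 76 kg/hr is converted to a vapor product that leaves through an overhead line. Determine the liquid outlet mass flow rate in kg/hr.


Steady-state mass balance on the main outlet: F_out = F_in - F_removed
F_out = 516 - 76
F_out = 440 kg/hr


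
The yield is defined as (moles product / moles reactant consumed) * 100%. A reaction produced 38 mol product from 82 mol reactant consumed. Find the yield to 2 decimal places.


Yield = (moles product / moles consumed) * 100%
Yield = (38 / 82) * 100
Yield = 0.4634 * 100
Yield = 46.34%


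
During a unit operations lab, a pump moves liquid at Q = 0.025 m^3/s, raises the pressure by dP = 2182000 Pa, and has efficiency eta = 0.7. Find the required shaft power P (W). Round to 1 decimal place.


P = Q * dP / eta
P = 0.025 * 2182000 / 0.7
P = 54550.0 / 0.7
P = 77928.6 W


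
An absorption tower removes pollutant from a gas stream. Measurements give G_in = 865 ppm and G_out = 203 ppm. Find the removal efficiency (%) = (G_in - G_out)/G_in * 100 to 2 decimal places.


Efficiency = (G_in - G_out) / G_in * 100%
Efficiency = (865 - 203) / 865 * 100
Efficiency = 662 / 865 * 100
Efficiency = 76.53%


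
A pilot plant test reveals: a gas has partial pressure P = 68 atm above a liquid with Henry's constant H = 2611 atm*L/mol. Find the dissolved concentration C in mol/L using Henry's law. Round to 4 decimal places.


C = P / H
C = 68 / 2611
C = 0.0260 mol/L


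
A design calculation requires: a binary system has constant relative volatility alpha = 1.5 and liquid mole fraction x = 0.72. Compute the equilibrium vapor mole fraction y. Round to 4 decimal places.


y = alpha*x / (1 + (alpha-1)*x)
y = 1.5*0.72 / (1 + (1.5-1)*0.72)
y = 1.08 / (1 + 0.36)
y = 1.08 / 1.36
y = 0.7941


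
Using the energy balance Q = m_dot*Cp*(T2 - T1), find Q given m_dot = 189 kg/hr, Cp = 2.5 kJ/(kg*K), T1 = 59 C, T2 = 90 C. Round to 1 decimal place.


Q = m_dot * Cp * (T2 - T1)
Q = 189 * 2.5 * (90 - 59)
Q = 189 * 2.5 * 31
Q = 14647.5 kJ/hr


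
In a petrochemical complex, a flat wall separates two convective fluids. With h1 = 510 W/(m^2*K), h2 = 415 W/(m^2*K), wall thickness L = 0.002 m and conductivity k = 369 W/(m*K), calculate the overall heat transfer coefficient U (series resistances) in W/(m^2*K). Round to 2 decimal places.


1/U = 1/h1 + L/k + 1/h2
1/U = 1/510 + 0.002/369 + 1/415
1/U = 0.0019607843 + 5.4201e-06 + 0.0024096386
1/U = 0.004375843
U = 228.53 W/(m^2*K)


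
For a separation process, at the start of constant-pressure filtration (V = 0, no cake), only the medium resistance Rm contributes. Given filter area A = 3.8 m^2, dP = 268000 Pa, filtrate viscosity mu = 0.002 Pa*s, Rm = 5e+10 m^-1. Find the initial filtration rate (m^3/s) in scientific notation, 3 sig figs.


rate = A * dP / (mu * Rm)
rate = 3.8 * 268000 / (0.002 * 5e+10)
rate = 1018400.0 / 1.000e+08
rate = 1.02e-02 m^3/s


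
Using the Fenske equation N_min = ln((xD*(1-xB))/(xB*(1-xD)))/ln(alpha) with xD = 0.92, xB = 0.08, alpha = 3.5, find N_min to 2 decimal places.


N_min = ln((xD*(1-xB))/(xB*(1-xD))) / ln(alpha)
Numerator inside ln: 0.8464 / 0.0064 = 132.25
ln(132.25) = 4.884694
ln(alpha) = ln(3.5) = 1.252763
N_min = 4.884694 / 1.252763 = 3.90


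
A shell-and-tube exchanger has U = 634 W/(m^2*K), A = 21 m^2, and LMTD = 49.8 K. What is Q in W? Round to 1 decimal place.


Q = U * A * LMTD
Q = 634 * 21 * 49.8
Q = 663037.2 W
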